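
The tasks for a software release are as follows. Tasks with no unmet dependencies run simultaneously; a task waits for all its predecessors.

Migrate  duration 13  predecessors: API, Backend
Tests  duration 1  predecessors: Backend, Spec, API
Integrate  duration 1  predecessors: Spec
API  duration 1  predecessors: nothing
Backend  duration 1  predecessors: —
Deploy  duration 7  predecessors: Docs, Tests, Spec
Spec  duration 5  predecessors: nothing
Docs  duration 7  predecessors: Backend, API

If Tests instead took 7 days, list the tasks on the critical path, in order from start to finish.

Spec, Tests, Deploy

Critical path before the change: Backend→Docs→Deploy = 1+7+7 = 15 giving 15 days.
Tests is off the critical path — its longest chain is 13 days, giving 2 of slack.
New critical path: Spec→Tests→Deploy = 5+7+7 = 19 ⇒ 19 days.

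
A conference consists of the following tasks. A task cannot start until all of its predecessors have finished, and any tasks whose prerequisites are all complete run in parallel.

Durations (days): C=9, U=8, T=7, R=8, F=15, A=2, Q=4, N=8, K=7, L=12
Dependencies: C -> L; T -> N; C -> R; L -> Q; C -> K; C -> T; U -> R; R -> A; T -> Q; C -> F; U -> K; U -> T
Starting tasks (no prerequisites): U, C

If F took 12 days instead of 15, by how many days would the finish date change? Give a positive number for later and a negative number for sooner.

0

Critical path before the change: C→L→Q = 9+12+4 = 25 giving 25 days.
F is off the critical path — its longest chain is 24 days, giving 1 of slack.
No other chain overtakes it, so the finish is 25 days.
Change in finish: 25 − 25 = +0 days.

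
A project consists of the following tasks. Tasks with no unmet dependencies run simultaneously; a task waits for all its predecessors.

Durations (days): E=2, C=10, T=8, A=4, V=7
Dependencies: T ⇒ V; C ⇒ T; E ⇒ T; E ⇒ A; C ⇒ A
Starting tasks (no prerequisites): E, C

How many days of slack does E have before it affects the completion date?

Critical path: C→T→V = 10+8+7 = 25, so the finish is 25 days.
E finishes as early as 2 and must finish by 10.
Slack of E = 8 − 0 = 8 days.

8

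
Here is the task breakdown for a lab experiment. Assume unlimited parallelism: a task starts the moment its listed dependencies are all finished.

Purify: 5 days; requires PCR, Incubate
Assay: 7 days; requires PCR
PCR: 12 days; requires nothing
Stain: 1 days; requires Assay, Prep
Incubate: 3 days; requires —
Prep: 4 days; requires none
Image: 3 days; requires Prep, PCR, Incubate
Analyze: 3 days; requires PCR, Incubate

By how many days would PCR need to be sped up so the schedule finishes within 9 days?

Current finish: 20 days; target: 9.
PCR is on every critical path, so each day cut from PCR cuts the finish by one (this holds down to a finish of 9).
Need 20 − 9 = 11 days off PCR → PCR becomes 1 day, finish becomes 9.

11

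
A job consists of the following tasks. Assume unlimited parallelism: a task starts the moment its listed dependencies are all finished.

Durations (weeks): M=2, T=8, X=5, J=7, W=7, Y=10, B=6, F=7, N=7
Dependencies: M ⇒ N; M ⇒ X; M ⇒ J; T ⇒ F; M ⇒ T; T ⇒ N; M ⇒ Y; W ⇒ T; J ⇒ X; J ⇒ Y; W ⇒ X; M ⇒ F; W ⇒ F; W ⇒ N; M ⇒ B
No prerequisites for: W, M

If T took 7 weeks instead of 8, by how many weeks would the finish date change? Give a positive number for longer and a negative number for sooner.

-1

As given, the longest chain is W→T→F = 7+8+7 = 22, so the finish is 22 weeks.
Since T is critical, the -1 change carries straight to that chain (now 21 weeks).
No other chain overtakes it, so the finish is 21 weeks.
Change in finish: 21 − 22 = -1 weeks.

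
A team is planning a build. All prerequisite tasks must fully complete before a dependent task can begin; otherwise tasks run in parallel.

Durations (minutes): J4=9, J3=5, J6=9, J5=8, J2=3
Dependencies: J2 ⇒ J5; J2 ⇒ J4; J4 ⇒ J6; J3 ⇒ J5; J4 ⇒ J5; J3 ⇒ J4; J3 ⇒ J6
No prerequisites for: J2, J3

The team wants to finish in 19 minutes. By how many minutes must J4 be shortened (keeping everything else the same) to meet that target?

4

Current finish: 23 minutes; target: 19.
J4 is on every critical path, so each minute cut from J4 cuts the finish by one (this holds down to a finish of 15).
Need 23 − 19 = 4 minutes off J4 → J4 becomes 5 minutes, finish becomes 19.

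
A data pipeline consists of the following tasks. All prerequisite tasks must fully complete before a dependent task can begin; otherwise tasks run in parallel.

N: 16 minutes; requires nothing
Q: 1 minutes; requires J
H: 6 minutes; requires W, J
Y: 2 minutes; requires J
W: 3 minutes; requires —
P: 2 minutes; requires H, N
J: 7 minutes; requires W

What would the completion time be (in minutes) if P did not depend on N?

18

Original critical path: N→P = 16+2 = 18 ⇒ 18 minutes.
Dropping N→P doesn't change P's earliest start (16); another predecessor still binds.
The longest chain is now W→J→H→P = 3+7+6+2 = 18, so the project takes 18 minutes.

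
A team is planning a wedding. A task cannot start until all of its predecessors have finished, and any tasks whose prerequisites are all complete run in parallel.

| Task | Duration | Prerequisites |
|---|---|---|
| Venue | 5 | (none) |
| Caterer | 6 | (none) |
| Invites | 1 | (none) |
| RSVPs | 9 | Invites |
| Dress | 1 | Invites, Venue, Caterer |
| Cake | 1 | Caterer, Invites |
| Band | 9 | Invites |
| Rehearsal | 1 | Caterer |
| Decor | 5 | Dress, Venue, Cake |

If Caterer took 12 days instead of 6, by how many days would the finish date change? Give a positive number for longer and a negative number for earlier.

The binding path is Caterer→Dress→Decor = 6+1+5 = 12; finish at 12 days.
Since Caterer is critical, the +6 change carries straight to that chain (now 18 days).
That remains the longest chain; total 18 days.
Change in finish: 18 − 12 = +6 days.

6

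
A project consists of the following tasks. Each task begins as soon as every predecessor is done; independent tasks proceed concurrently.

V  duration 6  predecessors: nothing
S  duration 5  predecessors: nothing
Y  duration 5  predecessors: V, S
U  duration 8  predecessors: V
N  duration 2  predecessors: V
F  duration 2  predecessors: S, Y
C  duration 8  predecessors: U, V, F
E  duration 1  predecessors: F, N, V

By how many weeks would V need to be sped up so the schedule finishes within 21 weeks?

Current finish: 22 weeks; target: 21.
V is on every critical path, so each week cut from V cuts the finish by one (this holds down to a finish of 20).
Need 22 − 21 = 1 week off V → V becomes 5 weeks, finish becomes 21.

1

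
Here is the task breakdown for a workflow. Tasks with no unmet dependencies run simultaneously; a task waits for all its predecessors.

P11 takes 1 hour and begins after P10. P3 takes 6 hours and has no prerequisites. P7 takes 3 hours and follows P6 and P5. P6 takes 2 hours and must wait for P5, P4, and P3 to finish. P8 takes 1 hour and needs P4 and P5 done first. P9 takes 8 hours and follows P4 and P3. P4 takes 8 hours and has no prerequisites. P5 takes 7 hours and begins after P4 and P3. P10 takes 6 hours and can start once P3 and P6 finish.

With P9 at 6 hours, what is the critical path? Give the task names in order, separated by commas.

The binding path is P4→P5→P6→P10→P11 = 8+7+2+6+1 = 24; finish at 24 hours.
P9 has 8 hours of float (longest path through it is 16).
No other chain overtakes it, so the finish is 24 hours.

P4, P5, P6, P10, P11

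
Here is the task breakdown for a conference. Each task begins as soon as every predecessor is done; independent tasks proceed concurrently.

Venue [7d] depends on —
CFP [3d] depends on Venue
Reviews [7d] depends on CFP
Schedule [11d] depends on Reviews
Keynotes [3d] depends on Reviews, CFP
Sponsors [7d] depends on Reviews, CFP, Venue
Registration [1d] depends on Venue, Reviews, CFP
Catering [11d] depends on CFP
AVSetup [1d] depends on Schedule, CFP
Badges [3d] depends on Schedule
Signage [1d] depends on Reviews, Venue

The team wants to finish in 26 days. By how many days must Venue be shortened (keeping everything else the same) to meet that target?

5

Current finish: 31 days; target: 26.
Venue is on every critical path, so each day cut from Venue cuts the finish by one (this holds down to a finish of 25).
Need 31 − 26 = 5 days off Venue → Venue becomes 2 days, finish becomes 26.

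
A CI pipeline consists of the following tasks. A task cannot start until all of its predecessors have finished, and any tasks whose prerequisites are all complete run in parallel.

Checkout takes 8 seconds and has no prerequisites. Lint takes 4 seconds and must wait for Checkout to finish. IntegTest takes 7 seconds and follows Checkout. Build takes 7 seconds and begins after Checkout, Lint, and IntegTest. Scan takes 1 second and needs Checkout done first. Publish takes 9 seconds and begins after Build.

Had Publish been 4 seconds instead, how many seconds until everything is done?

The binding path is Checkout→IntegTest→Build→Publish = 8+7+7+9 = 31; finish at 31 seconds.
Publish lies on that path, so at 4 seconds the path becomes 26 seconds.
That remains the longest chain; total 26 seconds.

26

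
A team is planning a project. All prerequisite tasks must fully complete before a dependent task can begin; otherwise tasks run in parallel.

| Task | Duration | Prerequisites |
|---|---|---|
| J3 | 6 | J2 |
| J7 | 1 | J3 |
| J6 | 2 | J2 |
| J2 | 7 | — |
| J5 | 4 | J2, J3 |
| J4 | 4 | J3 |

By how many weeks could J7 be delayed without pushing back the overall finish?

Critical path: J2→J3→J4 = 7+6+4 = 17, so the finish is 17 weeks.
The longest chain containing J7 totals 14 weeks.
Float = 17 − 14 = 3.

3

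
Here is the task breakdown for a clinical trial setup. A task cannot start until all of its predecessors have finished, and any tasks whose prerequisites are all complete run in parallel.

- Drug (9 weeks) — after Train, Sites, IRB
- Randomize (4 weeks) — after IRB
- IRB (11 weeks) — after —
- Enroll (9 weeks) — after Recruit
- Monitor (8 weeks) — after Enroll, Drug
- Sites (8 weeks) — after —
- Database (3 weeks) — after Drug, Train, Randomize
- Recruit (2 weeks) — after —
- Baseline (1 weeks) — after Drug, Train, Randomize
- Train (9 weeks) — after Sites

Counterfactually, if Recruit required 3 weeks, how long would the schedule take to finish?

Critical path before the change: Sites→Train→Drug→Monitor = 8+9+9+8 = 34 giving 34 weeks.
Recruit is off the critical path — its longest chain is 19 weeks, giving 15 of slack.
The critical path is still Sites→Train→Drug→Monitor; finish is now 34 weeks.

34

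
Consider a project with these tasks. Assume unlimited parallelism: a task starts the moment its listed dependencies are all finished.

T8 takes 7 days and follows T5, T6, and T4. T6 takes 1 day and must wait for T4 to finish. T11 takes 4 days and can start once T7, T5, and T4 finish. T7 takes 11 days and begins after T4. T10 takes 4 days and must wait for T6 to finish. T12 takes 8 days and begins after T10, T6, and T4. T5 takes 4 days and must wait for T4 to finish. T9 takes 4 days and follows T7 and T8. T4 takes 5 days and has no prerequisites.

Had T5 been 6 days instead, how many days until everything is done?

22

Baseline: T4→T5→T8→T9 = 5+4+7+4 = 20 → 20 days.
T5 lies on that path, so at 6 days the path becomes 22 days.
No other chain overtakes it, so the finish is 22 days.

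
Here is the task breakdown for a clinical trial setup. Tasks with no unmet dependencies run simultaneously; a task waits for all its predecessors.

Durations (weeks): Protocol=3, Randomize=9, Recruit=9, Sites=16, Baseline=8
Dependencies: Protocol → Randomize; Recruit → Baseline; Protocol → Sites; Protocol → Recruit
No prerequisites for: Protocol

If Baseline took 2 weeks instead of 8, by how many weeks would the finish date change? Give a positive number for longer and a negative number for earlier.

-1

The binding path is Protocol→Recruit→Baseline = 3+9+8 = 20; finish at 20 weeks.
Baseline lies on that path, so at 2 weeks the path becomes 14 weeks.
Now Protocol→Sites = 3+16 = 19 is longest, so the finish becomes 19 weeks.
Change in finish: 19 − 20 = -1 weeks.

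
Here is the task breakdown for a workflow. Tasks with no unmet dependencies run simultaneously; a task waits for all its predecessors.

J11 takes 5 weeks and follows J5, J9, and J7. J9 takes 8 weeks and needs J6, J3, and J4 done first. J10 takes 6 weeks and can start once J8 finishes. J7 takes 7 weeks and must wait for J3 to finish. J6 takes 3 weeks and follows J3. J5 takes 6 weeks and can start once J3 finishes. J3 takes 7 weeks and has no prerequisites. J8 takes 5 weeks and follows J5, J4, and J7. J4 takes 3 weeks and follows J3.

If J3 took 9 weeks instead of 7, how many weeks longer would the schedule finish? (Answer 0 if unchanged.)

Critical path before the change: J3→J7→J8→J10 = 7+7+5+6 = 25 giving 25 weeks.
Since J3 is critical, the +2 change carries straight to that chain (now 27 weeks).
The critical path is still J3→J7→J8→J10; finish is now 27 weeks.
Change in finish: 27 − 25 = +2 weeks.

2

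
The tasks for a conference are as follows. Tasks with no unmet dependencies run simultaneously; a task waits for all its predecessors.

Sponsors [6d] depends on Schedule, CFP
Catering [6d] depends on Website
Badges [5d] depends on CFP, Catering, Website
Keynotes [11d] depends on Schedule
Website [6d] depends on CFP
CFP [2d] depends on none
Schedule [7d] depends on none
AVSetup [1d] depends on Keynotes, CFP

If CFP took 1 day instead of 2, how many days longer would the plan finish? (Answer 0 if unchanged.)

Baseline: CFP→Website→Catering→Badges = 2+6+6+5 = 19 → 19 days.
CFP is on the critical path; changing it to 1 makes that path 18 days.
The binding chain switches to Schedule→Keynotes→AVSetup = 7+11+1 = 19; finish 19 days.
Change in finish: 19 − 19 = +0 days.

0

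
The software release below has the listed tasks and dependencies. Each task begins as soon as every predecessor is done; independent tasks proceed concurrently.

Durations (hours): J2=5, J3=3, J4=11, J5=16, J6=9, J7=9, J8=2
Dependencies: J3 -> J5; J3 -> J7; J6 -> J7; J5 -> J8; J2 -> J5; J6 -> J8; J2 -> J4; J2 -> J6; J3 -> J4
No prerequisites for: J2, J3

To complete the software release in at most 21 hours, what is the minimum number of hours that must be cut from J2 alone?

2

Current finish: 23 hours; target: 21.
J2 is on every critical path, so each hour cut from J2 cuts the finish by one (this holds down to a finish of 21).
Need 23 − 21 = 2 hours off J2 → J2 becomes 3 hours, finish becomes 21.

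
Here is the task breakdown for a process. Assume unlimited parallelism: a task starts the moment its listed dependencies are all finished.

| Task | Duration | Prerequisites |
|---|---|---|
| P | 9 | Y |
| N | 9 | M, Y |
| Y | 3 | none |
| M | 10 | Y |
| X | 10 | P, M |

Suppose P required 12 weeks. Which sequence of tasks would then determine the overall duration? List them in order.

Baseline: Y→M→X = 3+10+10 = 23 → 23 weeks.
The longest path through P is only 22 weeks, so P has float 1.
The binding chain switches to Y→P→X = 3+12+10 = 25; finish 25 weeks.

Y, P, X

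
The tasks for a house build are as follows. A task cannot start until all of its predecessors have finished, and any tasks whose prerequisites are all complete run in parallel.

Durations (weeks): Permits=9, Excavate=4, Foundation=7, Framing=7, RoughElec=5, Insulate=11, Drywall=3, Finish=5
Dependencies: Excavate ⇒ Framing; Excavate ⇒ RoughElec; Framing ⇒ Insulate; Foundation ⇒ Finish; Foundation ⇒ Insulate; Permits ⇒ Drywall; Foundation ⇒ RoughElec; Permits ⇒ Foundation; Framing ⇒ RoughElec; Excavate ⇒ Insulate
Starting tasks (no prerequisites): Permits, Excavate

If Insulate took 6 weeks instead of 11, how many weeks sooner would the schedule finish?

5

Actual critical path: Permits→Foundation→Insulate = 9+7+11 = 27 ⇒ 27 weeks.
Insulate is on the critical path; changing it to 6 makes that path 22 weeks.
The critical path is still Permits→Foundation→Insulate; finish is now 22 weeks.
Change in finish: 22 − 27 = -5 weeks.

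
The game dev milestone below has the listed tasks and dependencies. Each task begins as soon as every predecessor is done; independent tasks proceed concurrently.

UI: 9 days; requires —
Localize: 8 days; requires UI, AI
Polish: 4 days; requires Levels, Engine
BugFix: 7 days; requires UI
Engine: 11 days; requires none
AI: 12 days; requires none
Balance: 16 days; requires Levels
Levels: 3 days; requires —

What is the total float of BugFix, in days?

AI→Localize = 12+8 = 20 sets the makespan at 20 days.
Longest path through BugFix: 16 days (earliest finish 16, latest finish 20).
Slack of BugFix = 13 − 9 = 4 days.

4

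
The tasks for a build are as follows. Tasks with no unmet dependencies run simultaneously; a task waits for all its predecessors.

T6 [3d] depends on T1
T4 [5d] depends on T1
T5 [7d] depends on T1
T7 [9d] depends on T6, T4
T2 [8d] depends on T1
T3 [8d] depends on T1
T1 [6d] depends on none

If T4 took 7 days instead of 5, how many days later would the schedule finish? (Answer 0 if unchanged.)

2

Actual critical path: T1→T4→T7 = 6+5+9 = 20 ⇒ 20 days.
T4 lies on that path, so at 7 days the path becomes 22 days.
The critical path is still T1→T4→T7; finish is now 22 days.
Change in finish: 22 − 20 = +2 days.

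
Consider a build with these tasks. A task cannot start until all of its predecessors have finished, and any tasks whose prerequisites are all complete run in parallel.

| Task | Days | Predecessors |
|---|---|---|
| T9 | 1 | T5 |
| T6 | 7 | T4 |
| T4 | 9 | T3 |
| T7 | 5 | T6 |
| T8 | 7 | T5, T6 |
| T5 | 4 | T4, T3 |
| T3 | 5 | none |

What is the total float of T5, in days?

3

The longest chain is T3→T4→T6→T8 = 5+9+7+7 = 28; overall finish 28 days.
The longest chain containing T5 totals 25 days.
Float = 28 − 25 = 3.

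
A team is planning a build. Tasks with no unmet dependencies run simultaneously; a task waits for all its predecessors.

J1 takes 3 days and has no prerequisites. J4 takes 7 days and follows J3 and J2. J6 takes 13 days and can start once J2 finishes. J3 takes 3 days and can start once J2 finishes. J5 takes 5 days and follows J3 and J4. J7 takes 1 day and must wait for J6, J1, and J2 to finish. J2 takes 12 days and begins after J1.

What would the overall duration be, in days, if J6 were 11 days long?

30

Actual critical path: J1→J2→J3→J4→J5 = 3+12+3+7+5 = 30 ⇒ 30 days.
The longest path through J6 is only 29 days, so J6 has float 1.
That remains the longest chain; total 30 days.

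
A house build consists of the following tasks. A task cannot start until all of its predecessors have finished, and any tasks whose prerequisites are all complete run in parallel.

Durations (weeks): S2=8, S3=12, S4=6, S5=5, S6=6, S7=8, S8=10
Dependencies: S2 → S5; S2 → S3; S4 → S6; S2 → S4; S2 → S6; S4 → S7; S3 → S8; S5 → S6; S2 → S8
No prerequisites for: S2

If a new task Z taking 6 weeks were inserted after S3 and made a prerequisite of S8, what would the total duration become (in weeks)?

36

Originally the house build takes 30 weeks.
With Z inserted, S8 now waits for max(S3, S2, Z).
New critical path: S2→S3→Z→S8 = 8+12+6+10 = 36 ⇒ 36 weeks.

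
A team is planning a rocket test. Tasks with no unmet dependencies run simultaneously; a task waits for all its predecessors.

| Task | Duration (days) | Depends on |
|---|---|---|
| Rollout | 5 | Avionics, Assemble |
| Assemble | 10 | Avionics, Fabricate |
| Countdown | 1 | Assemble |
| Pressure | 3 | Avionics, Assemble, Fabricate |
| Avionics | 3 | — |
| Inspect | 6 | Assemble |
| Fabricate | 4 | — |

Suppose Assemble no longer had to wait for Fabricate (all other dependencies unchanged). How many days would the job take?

19

Original critical path: Fabricate→Assemble→Inspect = 4+10+6 = 20 ⇒ 20 days.
Without Fabricate→Assemble, Assemble's earliest start moves from 4 to 3.
After: Avionics→Assemble→Inspect = 3+10+6 = 19 → 19 days.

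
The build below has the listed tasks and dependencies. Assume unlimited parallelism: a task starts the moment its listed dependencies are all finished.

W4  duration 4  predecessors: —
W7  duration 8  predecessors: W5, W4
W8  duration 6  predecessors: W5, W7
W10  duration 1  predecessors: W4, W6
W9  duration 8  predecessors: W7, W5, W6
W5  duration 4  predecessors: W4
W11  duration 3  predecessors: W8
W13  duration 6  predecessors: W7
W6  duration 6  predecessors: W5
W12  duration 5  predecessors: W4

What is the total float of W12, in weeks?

16

Critical path: W4→W5→W7→W8→W11 = 4+4+8+6+3 = 25, so the finish is 25 weeks.
W12 finishes as early as 9 and must finish by 25.
Float = 25 − 9 = 16.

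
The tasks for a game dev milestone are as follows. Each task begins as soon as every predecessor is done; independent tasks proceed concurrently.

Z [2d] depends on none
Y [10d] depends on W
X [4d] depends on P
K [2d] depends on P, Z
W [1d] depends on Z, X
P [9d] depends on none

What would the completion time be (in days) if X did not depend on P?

Original critical path: P→X→W→Y = 9+4+1+10 = 24 ⇒ 24 days.
Without P→X, X's earliest start moves from 9 to 0.
After: X→W→Y = 4+1+10 = 15 → 15 days.

15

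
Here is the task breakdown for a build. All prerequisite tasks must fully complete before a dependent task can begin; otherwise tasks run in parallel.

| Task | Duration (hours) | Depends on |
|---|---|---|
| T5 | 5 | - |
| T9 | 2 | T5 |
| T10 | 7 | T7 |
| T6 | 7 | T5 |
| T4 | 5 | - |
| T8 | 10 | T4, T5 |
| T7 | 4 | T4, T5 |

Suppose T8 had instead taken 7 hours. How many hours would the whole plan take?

The binding path is T4→T7→T10 = 5+4+7 = 16; finish at 16 hours.
T8 has 1 hour of float (longest path through it is 15).
The critical path is still T4→T7→T10; finish is now 16 hours.

16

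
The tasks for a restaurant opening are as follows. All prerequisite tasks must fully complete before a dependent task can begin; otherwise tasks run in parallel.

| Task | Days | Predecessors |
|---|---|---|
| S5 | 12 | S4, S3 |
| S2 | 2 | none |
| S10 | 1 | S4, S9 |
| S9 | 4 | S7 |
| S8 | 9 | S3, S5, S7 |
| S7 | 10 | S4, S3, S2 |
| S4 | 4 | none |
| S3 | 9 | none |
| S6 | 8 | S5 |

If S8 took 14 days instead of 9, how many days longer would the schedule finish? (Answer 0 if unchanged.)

The binding path is S3→S5→S8 = 9+12+9 = 30; finish at 30 days.
S8 lies on that path, so at 14 days the path becomes 35 days.
The critical path is still S3→S5→S8; finish is now 35 days.
Change in finish: 35 − 30 = +5 days.

5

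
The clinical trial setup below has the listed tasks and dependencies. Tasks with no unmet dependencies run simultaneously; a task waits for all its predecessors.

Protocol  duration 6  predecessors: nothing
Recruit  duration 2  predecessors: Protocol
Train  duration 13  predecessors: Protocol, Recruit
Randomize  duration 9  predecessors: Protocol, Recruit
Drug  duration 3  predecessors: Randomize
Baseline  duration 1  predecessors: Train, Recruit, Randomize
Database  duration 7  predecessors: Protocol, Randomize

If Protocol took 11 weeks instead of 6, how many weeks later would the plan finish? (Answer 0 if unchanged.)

As given, the longest chain is Protocol→Recruit→Randomize→Database = 6+2+9+7 = 24, so the finish is 24 weeks.
Protocol lies on that path, so at 11 weeks the path becomes 29 weeks.
That remains the longest chain; total 29 weeks.
Change in finish: 29 − 24 = +5 weeks.

5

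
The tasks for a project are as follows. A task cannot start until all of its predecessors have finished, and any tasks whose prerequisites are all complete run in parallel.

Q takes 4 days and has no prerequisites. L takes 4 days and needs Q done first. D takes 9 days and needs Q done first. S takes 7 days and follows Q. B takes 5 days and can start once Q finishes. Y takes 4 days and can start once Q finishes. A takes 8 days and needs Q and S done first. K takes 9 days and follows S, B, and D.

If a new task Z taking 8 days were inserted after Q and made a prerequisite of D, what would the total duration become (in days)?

Originally the plan takes 22 days.
With Z inserted, D now waits for max(Q, Z).
New critical path: Q→Z→D→K = 4+8+9+9 = 30 ⇒ 30 days.

30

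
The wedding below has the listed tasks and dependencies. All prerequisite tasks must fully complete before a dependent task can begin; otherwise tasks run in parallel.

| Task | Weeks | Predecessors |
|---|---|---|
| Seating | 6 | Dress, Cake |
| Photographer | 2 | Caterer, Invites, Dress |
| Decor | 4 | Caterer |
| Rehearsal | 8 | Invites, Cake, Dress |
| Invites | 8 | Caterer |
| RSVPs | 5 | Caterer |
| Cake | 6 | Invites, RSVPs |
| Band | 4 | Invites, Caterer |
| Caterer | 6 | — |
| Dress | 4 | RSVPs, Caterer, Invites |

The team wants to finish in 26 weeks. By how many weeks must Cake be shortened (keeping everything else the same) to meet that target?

2

Current finish: 28 weeks; target: 26.
Cake is on every critical path, so each week cut from Cake cuts the finish by one (this holds down to a finish of 26).
Need 28 − 26 = 2 weeks off Cake → Cake becomes 4 weeks, finish becomes 26.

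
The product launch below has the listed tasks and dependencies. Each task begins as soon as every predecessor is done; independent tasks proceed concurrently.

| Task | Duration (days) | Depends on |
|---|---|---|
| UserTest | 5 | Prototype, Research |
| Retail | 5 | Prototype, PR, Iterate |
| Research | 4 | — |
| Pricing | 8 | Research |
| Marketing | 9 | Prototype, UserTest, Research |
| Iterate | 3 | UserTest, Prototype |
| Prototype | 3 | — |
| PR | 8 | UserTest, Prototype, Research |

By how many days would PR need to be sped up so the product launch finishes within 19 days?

Current finish: 22 days; target: 19.
PR is on every critical path, so each day cut from PR cuts the finish by one (this holds down to a finish of 18).
Need 22 − 19 = 3 days off PR → PR becomes 5 days, finish becomes 19.

3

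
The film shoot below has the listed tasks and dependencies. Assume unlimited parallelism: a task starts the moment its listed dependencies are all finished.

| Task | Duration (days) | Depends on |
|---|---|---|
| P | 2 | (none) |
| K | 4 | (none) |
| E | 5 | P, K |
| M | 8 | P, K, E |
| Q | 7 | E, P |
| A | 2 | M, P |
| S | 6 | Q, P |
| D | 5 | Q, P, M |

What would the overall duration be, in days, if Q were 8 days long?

23

Actual critical path: K→E→Q→S = 4+5+7+6 = 22 ⇒ 22 days.
Since Q is critical, the +1 change carries straight to that chain (now 23 days).
That remains the longest chain; total 23 days.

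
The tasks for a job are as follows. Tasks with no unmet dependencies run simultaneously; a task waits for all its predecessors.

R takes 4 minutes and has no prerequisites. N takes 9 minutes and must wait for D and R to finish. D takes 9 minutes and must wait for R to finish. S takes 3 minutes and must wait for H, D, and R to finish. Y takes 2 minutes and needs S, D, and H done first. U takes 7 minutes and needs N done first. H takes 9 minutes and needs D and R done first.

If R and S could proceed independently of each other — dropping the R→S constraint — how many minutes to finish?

Original critical path: R→D→N→U = 4+9+9+7 = 29 ⇒ 29 minutes.
Dropping R→S doesn't change S's earliest start (22); another predecessor still binds.
After: R→D→N→U = 4+9+9+7 = 29 → 29 minutes.

29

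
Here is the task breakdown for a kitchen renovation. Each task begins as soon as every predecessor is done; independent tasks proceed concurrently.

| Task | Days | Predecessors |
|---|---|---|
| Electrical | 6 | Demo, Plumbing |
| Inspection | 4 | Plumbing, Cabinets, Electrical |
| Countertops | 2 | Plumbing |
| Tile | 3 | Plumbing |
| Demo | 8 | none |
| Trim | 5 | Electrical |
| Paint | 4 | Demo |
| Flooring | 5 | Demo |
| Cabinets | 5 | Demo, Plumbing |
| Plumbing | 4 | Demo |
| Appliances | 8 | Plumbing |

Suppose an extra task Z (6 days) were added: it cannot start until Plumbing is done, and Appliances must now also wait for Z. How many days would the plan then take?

Originally the plan takes 23 days.
With Z inserted, Appliances now waits for max(Plumbing, Z).
New critical path: Demo→Plumbing→Z→Appliances = 8+4+6+8 = 26 ⇒ 26 days.

26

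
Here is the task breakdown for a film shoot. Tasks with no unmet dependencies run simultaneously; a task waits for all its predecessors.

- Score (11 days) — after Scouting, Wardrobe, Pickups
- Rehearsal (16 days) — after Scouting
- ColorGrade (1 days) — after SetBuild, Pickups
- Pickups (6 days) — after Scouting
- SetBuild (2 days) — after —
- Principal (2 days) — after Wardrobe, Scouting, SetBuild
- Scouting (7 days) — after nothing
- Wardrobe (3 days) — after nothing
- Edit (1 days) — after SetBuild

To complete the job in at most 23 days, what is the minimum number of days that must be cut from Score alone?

Current finish: 24 days; target: 23.
Score is on every critical path, so each day cut from Score cuts the finish by one (this holds down to a finish of 23).
Need 24 − 23 = 1 day off Score → Score becomes 10 days, finish becomes 23.

1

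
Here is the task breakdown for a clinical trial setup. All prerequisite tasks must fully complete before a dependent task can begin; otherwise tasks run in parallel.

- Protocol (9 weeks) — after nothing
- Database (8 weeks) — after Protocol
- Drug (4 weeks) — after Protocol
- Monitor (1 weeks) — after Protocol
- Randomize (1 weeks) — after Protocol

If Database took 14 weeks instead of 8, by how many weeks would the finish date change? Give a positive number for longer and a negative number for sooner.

As given, the longest chain is Protocol→Database = 9+8 = 17, so the finish is 17 weeks.
Database is on the critical path; changing it to 14 makes that path 23 weeks.
The critical path is still Protocol→Database; finish is now 23 weeks.
Change in finish: 23 − 17 = +6 weeks.

6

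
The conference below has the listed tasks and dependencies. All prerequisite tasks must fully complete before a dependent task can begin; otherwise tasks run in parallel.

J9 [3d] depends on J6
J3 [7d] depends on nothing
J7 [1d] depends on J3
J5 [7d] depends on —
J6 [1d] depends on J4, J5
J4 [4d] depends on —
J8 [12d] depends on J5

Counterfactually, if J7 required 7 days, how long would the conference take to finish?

The binding path is J5→J8 = 7+12 = 19; finish at 19 days.
J7 is off the critical path — its longest chain is 8 days, giving 11 of slack.
No other chain overtakes it, so the finish is 19 days.

19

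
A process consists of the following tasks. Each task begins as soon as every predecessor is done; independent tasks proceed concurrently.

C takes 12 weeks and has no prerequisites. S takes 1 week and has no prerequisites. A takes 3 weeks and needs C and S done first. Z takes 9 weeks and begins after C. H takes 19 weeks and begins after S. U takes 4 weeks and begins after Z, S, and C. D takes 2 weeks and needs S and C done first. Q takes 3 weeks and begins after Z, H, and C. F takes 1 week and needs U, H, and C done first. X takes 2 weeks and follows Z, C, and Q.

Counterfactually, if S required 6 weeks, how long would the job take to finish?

30

The binding path is C→Z→U→F = 12+9+4+1 = 26; finish at 26 weeks.
The longest path through S is only 25 weeks, so S has float 1.
Now S→H→Q→X = 6+19+3+2 = 30 is longest, so the finish becomes 30 weeks.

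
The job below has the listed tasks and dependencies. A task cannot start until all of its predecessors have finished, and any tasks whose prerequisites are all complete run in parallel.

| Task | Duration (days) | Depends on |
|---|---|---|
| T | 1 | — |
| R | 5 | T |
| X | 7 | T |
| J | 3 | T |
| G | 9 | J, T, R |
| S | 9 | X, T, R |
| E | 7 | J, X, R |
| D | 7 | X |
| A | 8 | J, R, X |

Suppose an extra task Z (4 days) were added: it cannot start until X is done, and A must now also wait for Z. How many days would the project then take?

20

Originally the project takes 17 days.
With Z inserted, A now waits for max(J, R, X, Z).
New critical path: T→X→Z→A = 1+7+4+8 = 20 ⇒ 20 days.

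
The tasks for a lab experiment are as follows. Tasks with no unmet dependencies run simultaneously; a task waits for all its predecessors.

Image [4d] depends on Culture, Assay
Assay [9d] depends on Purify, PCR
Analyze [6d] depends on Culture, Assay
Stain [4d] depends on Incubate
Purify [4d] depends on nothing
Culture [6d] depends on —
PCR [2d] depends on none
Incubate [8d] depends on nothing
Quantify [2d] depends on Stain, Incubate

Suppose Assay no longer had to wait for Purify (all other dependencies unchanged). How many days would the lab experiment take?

17

Original critical path: Purify→Assay→Analyze = 4+9+6 = 19 ⇒ 19 days.
Without Purify→Assay, Assay's earliest start moves from 4 to 2.
The longest chain is now PCR→Assay→Analyze = 2+9+6 = 17, so the lab experiment takes 17 days.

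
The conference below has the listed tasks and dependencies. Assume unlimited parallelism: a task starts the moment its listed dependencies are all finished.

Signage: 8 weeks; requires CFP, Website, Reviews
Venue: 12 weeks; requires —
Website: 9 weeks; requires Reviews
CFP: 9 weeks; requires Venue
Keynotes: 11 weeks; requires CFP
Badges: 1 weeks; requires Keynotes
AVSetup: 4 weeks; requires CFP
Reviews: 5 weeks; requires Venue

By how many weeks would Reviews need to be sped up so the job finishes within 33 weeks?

1

Current finish: 34 weeks; target: 33.
Reviews is on every critical path, so each week cut from Reviews cuts the finish by one (this holds down to a finish of 33).
Need 34 − 33 = 1 week off Reviews → Reviews becomes 4 weeks, finish becomes 33.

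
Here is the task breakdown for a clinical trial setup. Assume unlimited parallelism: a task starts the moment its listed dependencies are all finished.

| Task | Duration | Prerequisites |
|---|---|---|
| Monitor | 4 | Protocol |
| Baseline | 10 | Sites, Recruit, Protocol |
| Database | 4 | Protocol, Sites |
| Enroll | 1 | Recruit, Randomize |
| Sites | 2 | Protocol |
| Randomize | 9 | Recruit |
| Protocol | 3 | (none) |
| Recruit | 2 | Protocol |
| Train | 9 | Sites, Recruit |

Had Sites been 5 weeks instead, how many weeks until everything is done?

Critical path before the change: Protocol→Sites→Baseline = 3+2+10 = 15 giving 15 weeks.
Sites lies on that path, so at 5 weeks the path becomes 18 weeks.
The critical path is still Protocol→Sites→Baseline; finish is now 18 weeks.

18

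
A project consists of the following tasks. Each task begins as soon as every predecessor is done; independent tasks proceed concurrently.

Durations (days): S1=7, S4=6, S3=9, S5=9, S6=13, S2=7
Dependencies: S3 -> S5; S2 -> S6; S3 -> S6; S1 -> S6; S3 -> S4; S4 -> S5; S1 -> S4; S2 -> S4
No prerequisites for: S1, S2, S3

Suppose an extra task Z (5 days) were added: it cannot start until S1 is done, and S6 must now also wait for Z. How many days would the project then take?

Originally the project takes 24 days.
With Z inserted, S6 now waits for max(S3, S2, S1, Z).
New critical path: S1→Z→S6 = 7+5+13 = 25 ⇒ 25 days.

25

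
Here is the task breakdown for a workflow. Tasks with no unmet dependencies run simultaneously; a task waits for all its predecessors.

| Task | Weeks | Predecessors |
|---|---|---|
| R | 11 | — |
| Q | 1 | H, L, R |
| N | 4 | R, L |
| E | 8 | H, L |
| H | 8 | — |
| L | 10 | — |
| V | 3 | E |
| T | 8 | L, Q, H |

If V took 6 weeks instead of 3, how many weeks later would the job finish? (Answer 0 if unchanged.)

3

As given, the longest chain is L→E→V = 10+8+3 = 21, so the finish is 21 weeks.
V lies on that path, so at 6 weeks the path becomes 24 weeks.
The critical path is still L→E→V; finish is now 24 weeks.
Change in finish: 24 − 21 = +3 weeks.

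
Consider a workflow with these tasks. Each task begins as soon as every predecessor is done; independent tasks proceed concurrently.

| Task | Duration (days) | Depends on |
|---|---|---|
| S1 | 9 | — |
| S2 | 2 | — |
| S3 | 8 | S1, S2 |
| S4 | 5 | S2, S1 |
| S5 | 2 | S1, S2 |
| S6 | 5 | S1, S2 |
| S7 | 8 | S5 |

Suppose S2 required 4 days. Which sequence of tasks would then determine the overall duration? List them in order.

Actual critical path: S1→S5→S7 = 9+2+8 = 19 ⇒ 19 days.
S2 is off the critical path — its longest chain is 12 days, giving 7 of slack.
No other chain overtakes it, so the finish is 19 days.

S1, S5, S7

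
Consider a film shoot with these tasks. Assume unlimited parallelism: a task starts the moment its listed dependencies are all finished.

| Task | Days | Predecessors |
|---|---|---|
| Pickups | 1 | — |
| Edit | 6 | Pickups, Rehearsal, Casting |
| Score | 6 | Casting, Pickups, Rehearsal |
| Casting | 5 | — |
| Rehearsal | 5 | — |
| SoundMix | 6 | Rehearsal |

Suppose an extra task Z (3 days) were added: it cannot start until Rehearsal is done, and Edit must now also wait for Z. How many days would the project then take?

14

Originally the project takes 11 days.
With Z inserted, Edit now waits for max(Pickups, Rehearsal, Casting, Z).
New critical path: Rehearsal→Z→Edit = 5+3+6 = 14 ⇒ 14 days.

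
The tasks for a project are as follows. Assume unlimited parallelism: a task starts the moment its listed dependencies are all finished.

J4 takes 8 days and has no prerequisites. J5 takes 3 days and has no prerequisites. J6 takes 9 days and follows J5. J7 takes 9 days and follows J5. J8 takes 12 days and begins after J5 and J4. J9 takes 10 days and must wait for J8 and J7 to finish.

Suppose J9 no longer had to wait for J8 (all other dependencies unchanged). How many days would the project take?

22

Before: longest chain J4→J8→J9 = 8+12+10 = 30, finish 30.
Without J8→J9, J9's earliest start moves from 20 to 12.
The longest chain is now J5→J7→J9 = 3+9+10 = 22, so the project takes 22 days.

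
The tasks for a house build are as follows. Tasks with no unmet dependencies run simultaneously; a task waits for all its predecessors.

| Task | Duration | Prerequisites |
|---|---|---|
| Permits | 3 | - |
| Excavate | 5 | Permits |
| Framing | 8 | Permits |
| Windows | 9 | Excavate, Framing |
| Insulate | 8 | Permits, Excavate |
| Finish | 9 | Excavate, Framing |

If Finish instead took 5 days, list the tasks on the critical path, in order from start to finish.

Permits, Framing, Windows

Actual critical path: Permits→Framing→Finish = 3+8+9 = 20 ⇒ 20 days.
Finish lies on that path, so at 5 days the path becomes 16 days.
Now Permits→Framing→Windows = 3+8+9 = 20 is longest, so the finish becomes 20 days.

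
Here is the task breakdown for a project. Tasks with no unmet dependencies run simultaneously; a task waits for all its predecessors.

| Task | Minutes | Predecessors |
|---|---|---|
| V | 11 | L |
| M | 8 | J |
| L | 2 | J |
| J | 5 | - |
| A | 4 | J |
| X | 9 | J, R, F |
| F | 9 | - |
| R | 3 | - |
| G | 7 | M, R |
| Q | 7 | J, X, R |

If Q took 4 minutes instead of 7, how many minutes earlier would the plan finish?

Critical path before the change: F→X→Q = 9+9+7 = 25 giving 25 minutes.
Since Q is critical, the -3 change carries straight to that chain (now 22 minutes).
That remains the longest chain; total 22 minutes.
Change in finish: 22 − 25 = -3 minutes.

3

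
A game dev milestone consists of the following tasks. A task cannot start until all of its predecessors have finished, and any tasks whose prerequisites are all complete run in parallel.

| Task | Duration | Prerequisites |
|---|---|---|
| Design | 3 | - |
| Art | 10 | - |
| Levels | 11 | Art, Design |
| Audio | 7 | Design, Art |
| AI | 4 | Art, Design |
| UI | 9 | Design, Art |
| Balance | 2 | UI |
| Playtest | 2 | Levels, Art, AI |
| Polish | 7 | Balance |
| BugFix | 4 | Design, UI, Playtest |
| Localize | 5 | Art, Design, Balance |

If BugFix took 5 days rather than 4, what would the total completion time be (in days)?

Actual critical path: Art→UI→Balance→Polish = 10+9+2+7 = 28 ⇒ 28 days.
BugFix has 1 day of float (longest path through it is 27).
Now Art→Levels→Playtest→BugFix = 10+11+2+5 = 28 is longest, so the finish becomes 28 days.

28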